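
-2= -2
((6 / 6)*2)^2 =4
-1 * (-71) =71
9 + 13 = 22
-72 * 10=-720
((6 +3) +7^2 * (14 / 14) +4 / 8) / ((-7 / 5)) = -585 / 14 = -41.79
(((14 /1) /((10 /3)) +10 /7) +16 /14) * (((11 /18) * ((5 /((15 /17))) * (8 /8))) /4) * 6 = 14773 /420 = 35.17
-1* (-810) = 810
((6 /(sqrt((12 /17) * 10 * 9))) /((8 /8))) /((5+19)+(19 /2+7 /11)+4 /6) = 11 * sqrt(510) /11485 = 0.02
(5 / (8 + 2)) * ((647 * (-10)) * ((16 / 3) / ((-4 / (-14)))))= -181160 / 3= -60386.67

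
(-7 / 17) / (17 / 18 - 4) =126 / 935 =0.13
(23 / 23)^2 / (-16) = -1 / 16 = -0.06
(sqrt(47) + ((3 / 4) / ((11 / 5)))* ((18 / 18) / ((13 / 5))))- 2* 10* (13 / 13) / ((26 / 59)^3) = -22579015 / 96668 + sqrt(47) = -226.72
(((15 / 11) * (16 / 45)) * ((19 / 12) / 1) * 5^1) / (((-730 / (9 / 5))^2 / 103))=17613 / 7327375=0.00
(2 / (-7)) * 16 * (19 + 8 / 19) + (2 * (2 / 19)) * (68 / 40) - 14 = -68112 / 665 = -102.42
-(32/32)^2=-1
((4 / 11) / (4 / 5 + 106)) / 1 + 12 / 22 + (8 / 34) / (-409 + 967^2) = 711499513 / 1296323270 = 0.55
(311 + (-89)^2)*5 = 41160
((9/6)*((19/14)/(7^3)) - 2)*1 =-1.99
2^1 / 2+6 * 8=49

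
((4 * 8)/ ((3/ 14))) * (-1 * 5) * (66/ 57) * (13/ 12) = -160160/ 171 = -936.61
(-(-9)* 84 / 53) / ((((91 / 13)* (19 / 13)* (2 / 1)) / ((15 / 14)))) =5265 / 7049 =0.75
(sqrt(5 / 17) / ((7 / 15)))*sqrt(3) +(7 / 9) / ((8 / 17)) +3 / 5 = 15*sqrt(255) / 119 +811 / 360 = 4.27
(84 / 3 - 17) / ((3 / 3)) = 11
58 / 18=29 / 9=3.22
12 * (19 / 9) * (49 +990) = 78964 / 3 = 26321.33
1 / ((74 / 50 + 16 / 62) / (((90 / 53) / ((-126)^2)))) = 3875 / 62966862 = 0.00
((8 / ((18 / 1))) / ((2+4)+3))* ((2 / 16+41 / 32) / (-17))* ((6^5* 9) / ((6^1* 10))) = -81 / 17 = -4.76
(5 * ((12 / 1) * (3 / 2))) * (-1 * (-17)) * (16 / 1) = 24480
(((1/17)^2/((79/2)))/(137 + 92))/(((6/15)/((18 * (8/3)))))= 240/5228299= 0.00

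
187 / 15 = 12.47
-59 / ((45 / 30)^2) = -236 / 9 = -26.22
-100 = -100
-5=-5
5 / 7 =0.71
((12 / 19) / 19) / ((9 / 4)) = 16 / 1083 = 0.01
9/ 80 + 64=5129/ 80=64.11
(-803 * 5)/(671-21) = -803/130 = -6.18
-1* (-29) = 29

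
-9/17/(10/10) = -9/17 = -0.53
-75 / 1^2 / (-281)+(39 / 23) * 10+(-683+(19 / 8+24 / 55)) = -1885287429 / 2843720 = -662.97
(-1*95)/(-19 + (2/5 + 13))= 475/28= 16.96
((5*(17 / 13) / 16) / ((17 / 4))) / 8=5 / 416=0.01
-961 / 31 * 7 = -217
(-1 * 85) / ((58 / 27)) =-2295 / 58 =-39.57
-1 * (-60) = 60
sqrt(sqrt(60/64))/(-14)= -15^(1/4)/28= -0.07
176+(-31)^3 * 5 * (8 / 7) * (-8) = 9534352 / 7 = 1362050.29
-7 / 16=-0.44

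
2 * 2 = 4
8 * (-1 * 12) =-96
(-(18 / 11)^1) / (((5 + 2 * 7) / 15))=-270 / 209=-1.29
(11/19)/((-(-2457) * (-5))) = -11/233415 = -0.00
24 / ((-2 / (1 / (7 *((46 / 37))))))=-222 / 161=-1.38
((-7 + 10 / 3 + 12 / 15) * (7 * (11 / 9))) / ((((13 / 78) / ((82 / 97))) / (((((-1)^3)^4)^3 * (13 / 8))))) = -1764763 / 8730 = -202.15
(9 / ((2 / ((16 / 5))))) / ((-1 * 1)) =-72 / 5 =-14.40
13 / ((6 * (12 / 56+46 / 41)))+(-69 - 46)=-20068 / 177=-113.38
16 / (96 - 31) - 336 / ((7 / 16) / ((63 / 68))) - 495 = -1332943 / 1105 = -1206.28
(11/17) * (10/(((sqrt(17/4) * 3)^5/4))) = 14080 * sqrt(17)/20295603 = 0.00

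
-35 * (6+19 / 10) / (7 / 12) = -474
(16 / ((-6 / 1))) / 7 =-8 / 21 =-0.38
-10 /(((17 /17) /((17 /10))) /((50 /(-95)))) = 170 /19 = 8.95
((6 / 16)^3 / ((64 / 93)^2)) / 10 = 233523 / 20971520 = 0.01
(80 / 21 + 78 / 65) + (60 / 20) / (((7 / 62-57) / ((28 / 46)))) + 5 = 84984751 / 8517705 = 9.98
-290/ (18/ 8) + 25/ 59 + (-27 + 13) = -75649/ 531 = -142.47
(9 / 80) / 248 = 9 / 19840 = 0.00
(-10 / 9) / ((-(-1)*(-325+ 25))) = 1 / 270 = 0.00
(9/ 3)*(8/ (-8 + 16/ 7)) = -21/ 5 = -4.20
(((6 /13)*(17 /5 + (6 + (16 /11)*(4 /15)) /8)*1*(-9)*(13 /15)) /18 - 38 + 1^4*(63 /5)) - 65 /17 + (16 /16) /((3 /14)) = -1424747 /56100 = -25.40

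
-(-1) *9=9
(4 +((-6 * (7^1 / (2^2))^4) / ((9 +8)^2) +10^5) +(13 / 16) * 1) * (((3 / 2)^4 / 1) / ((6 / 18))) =898947109503 / 591872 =1518820.13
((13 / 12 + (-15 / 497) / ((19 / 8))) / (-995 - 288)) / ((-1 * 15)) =121319 / 2180766420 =0.00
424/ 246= 212/ 123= 1.72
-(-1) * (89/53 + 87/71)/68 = 5465/127942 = 0.04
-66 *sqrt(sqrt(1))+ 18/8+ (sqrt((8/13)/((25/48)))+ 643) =8 *sqrt(78)/65+ 2317/4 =580.34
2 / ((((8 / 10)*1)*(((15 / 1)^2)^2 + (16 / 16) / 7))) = 35 / 708752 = 0.00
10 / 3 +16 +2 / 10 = 293 / 15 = 19.53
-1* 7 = -7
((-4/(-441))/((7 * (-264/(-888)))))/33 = 148/1120581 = 0.00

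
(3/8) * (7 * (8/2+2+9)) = 315/8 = 39.38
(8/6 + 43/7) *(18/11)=12.23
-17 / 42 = -0.40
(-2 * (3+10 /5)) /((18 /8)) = -40 /9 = -4.44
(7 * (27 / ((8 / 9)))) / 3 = 70.88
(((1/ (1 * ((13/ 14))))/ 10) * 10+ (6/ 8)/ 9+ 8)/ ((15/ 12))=1429/ 195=7.33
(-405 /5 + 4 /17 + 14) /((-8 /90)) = 51075 /68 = 751.10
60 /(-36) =-5 /3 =-1.67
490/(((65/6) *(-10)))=-294/65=-4.52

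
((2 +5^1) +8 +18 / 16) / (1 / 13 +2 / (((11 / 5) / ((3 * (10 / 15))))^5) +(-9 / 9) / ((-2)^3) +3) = 270082527 / 74429983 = 3.63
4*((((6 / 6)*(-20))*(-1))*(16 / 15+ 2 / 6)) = 112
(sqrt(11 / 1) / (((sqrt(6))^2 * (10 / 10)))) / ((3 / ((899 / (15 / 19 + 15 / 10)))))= 589 * sqrt(11) / 27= 72.35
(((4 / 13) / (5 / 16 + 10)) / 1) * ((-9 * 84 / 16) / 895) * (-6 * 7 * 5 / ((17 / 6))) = 254016 / 2175745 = 0.12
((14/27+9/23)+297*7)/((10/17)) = 10978804/3105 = 3535.85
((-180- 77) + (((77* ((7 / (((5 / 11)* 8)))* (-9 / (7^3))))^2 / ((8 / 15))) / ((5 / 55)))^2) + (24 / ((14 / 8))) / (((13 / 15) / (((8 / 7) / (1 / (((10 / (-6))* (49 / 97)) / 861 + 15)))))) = 79195761025821802549 / 813525244313600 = 97348.87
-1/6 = -0.17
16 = 16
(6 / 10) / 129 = 1 / 215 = 0.00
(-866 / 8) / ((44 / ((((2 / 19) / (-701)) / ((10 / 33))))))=1299 / 1065520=0.00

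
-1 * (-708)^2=-501264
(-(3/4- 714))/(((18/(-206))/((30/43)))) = -489765/86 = -5694.94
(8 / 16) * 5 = 5 / 2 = 2.50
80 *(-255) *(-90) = 1836000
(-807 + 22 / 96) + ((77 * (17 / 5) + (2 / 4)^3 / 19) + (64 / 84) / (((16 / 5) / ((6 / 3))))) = -5793353 / 10640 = -544.49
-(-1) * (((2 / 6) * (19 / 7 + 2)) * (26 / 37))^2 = 81796 / 67081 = 1.22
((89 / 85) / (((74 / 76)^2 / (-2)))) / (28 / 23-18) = 2955868 / 22458445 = 0.13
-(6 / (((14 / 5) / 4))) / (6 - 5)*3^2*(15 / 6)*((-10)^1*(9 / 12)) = 10125 / 7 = 1446.43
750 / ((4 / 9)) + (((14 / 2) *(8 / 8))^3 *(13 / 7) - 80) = 4489 / 2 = 2244.50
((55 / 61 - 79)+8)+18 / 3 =-64.10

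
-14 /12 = -7 /6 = -1.17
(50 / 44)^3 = 1.47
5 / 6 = 0.83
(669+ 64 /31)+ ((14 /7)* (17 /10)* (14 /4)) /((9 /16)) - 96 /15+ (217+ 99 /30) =505615 /558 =906.12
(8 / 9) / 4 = 2 / 9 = 0.22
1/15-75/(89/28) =-31411/1335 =-23.53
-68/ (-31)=2.19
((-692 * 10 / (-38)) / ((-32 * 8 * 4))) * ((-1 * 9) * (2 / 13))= 0.25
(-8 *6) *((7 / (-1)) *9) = 3024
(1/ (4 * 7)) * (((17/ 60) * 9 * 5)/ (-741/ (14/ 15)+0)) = -17/ 29640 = -0.00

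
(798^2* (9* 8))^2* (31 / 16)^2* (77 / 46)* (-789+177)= -185939702720779929768 / 23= -8084334900903475207.30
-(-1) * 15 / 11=15 / 11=1.36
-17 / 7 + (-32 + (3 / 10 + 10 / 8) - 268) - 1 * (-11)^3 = 144217 / 140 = 1030.12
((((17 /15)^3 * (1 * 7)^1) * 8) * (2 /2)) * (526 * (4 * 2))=1157738624 /3375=343033.67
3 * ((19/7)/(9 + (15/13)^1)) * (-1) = -247/308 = -0.80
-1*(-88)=88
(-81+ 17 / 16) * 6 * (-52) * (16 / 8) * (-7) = -349167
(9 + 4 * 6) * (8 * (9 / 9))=264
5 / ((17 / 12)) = 60 / 17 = 3.53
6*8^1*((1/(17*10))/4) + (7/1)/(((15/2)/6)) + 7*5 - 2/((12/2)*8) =82883/2040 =40.63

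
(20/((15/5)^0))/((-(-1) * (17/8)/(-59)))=-9440/17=-555.29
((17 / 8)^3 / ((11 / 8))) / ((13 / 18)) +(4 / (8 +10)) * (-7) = 8.11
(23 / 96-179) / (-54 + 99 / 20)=85805 / 23544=3.64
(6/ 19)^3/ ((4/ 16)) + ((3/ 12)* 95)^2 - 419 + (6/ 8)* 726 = 75689171/ 109744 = 689.69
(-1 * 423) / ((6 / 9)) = -1269 / 2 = -634.50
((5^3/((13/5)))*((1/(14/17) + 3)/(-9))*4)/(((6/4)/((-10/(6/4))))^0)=-73750/819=-90.05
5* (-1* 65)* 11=-3575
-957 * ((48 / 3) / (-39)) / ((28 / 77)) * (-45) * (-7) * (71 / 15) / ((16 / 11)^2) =633062199 / 832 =760892.07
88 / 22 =4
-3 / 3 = -1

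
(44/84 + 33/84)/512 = 11/6144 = 0.00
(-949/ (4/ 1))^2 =900601/ 16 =56287.56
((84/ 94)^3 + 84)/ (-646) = -4397610/ 33534829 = -0.13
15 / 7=2.14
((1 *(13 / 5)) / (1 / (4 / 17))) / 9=52 / 765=0.07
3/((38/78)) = 117/19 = 6.16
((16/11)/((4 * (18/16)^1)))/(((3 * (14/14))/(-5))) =-0.54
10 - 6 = 4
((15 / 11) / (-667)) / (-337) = 0.00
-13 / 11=-1.18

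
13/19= 0.68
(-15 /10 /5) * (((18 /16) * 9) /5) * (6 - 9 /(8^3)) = -744309 /204800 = -3.63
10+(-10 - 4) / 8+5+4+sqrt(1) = 73 / 4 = 18.25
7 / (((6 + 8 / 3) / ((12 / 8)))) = 63 / 52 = 1.21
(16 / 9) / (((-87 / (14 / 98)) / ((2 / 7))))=-32 / 38367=-0.00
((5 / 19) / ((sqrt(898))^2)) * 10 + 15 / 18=0.84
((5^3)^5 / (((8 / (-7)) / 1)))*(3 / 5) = -128173828125 / 8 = -16021728515.62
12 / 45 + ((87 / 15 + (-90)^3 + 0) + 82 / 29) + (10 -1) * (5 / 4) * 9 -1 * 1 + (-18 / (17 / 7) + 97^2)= -21282492533 / 29580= -719489.27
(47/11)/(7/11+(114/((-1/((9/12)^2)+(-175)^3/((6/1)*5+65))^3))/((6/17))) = 42198680203330853867933/6284909817499595464690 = 6.71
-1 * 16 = -16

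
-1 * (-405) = 405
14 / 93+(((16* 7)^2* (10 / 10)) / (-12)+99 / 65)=-6308923 / 6045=-1043.66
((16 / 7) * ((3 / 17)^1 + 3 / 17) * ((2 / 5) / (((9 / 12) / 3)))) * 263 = 201984 / 595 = 339.47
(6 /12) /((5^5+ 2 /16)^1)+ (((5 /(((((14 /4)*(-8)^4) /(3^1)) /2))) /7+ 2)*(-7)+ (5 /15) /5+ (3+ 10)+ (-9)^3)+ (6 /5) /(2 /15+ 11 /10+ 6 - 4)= -190231242454249 /260746429440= -729.56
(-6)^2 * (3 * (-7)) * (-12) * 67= 607824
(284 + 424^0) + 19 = 304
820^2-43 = 672357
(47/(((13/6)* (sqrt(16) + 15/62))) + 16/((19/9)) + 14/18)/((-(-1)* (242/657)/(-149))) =-85661976655/15720562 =-5449.04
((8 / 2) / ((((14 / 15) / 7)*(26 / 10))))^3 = 3375000 / 2197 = 1536.19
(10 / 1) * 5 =50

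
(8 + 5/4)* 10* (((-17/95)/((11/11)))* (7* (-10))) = 22015/19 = 1158.68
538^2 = 289444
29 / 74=0.39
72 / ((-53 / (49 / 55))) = -3528 / 2915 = -1.21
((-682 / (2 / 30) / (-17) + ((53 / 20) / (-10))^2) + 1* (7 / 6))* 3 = 1230123259 / 680000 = 1809.00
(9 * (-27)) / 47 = -243 / 47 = -5.17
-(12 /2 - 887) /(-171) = -881 /171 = -5.15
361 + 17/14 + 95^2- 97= 130063/14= 9290.21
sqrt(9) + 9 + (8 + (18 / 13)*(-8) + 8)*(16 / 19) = 3988 / 247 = 16.15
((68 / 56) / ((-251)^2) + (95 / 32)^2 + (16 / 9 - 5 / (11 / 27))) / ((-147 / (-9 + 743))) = 8.40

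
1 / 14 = 0.07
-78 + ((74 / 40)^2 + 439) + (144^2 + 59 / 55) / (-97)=64292403 / 426800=150.64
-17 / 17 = -1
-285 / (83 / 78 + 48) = -22230 / 3827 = -5.81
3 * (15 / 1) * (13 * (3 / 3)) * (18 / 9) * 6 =7020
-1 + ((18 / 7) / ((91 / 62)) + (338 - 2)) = 214511 / 637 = 336.75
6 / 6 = 1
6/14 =3/7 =0.43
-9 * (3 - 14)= 99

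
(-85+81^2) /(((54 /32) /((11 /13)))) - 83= 1110643 /351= 3164.23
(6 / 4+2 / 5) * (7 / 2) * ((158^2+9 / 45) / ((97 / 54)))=448232211 / 4850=92419.01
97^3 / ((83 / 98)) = 89441954 / 83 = 1077613.90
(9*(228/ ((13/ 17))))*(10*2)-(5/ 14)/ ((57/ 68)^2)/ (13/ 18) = 135616480/ 2527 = 53666.99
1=1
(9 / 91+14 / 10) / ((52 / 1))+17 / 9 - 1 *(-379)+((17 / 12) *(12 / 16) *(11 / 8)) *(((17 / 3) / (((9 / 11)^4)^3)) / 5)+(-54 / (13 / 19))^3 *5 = -20495140942279777185712063 / 8339488975759294080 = -2457601.54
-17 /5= -3.40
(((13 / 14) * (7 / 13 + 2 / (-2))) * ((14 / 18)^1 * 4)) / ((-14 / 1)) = 2 / 21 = 0.10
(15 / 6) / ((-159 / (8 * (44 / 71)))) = -880 / 11289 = -0.08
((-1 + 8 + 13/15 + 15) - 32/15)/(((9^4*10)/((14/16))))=2177/7873200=0.00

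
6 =6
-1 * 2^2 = -4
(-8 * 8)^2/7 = 4096/7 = 585.14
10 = 10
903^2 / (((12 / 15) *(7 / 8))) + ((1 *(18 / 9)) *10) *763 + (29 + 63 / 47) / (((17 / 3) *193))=181984311188 / 154207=1180130.03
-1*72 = -72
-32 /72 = -4 /9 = -0.44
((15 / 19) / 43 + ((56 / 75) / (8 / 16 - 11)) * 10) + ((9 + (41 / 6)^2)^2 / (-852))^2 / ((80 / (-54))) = -14225526173687521 / 1475731937525760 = -9.64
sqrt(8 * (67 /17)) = 2 * sqrt(2278) /17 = 5.62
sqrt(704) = 8*sqrt(11) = 26.53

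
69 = 69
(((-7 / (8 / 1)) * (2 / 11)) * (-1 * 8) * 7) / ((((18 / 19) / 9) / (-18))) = -16758 / 11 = -1523.45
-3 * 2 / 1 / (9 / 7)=-14 / 3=-4.67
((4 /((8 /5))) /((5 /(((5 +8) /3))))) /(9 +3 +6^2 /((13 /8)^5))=4826809 /33810984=0.14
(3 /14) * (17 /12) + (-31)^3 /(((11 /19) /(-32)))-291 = 1014144899 /616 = 1646339.12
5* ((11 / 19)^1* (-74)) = -4070 / 19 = -214.21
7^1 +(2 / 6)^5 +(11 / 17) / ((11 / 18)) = 8.06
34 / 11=3.09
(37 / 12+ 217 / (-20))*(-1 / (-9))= -233 / 270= -0.86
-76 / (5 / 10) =-152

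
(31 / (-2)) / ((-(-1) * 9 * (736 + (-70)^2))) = -0.00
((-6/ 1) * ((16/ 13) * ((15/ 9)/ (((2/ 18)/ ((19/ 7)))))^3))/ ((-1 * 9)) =246924000/ 4459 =55376.54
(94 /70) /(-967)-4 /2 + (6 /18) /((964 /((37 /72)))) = -14103216823 /7047341280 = -2.00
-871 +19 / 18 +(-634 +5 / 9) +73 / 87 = -784331 / 522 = -1502.55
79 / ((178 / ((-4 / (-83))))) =158 / 7387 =0.02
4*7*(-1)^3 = -28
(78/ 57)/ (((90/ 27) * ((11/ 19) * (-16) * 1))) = -39/ 880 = -0.04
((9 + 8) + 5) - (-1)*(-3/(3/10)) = 12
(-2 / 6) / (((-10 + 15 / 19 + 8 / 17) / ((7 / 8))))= 2261 / 67752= 0.03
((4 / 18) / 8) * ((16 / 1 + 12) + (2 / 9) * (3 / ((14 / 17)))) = 0.80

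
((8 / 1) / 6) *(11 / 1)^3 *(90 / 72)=6655 / 3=2218.33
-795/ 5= -159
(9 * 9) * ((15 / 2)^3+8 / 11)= 3012309 / 88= 34230.78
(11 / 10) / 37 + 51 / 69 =0.77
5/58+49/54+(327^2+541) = 84149788/783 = 107470.99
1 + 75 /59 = 134 /59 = 2.27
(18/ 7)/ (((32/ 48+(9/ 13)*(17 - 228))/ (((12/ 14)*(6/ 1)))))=-25272/ 277879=-0.09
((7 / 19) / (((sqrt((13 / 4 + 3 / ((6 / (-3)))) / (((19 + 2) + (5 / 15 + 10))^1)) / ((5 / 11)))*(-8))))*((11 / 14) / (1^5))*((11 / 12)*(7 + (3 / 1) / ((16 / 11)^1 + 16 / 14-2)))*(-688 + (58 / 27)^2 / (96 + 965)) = 578040668315*sqrt(1974) / 48672857232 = 527.65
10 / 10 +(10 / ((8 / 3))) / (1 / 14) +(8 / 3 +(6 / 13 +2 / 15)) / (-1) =6531 / 130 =50.24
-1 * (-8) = 8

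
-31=-31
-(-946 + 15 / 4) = 3769 / 4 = 942.25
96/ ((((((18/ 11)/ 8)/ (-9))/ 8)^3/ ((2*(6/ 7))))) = -50243567616/ 7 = -7177652516.57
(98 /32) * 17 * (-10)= -4165 /8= -520.62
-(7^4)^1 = -2401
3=3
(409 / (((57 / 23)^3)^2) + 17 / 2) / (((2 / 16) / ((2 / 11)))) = 14.93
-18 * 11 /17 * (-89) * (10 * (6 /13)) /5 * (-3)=-634392 /221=-2870.55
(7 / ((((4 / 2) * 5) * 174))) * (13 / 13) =7 / 1740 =0.00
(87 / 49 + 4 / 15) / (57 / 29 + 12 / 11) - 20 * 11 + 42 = -127080431 / 716625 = -177.33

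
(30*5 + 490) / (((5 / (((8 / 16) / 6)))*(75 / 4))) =0.57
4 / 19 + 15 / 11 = 329 / 209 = 1.57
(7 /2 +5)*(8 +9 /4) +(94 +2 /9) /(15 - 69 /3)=5425 /72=75.35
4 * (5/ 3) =20/ 3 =6.67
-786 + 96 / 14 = -5454 / 7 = -779.14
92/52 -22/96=961/624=1.54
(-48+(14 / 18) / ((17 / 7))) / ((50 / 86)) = -82.01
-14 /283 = -0.05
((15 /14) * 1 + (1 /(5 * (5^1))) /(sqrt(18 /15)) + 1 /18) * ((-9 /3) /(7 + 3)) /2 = -71 /420 - sqrt(30) /1000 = -0.17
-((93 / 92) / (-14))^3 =804357 / 2136719872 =0.00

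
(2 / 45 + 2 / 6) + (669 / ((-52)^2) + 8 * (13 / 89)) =19425217 / 10829520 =1.79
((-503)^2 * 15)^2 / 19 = 14403049668225 / 19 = 758055245696.05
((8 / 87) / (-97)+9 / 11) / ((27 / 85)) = 6448355 / 2506383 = 2.57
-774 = -774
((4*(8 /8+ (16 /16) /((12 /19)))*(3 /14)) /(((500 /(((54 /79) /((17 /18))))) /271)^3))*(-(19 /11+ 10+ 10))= -2115856881115179093 /728582604449218750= -2.90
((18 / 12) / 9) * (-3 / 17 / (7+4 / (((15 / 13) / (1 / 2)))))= -15 / 4454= -0.00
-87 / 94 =-0.93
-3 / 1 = -3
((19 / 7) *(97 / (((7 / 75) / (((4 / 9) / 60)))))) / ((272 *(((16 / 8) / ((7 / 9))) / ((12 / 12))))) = 9215 / 308448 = 0.03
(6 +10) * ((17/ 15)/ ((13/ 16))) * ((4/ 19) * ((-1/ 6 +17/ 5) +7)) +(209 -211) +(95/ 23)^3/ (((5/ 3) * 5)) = 36877253201/ 676181025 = 54.54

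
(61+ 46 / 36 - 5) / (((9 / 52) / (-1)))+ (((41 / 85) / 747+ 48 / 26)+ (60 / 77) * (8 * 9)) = -156156115321 / 572026455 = -272.99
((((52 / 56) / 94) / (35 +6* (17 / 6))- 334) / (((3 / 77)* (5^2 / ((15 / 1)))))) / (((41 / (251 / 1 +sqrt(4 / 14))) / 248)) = -30096791285 / 3854- 119907535* sqrt(14) / 26978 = -7825865.22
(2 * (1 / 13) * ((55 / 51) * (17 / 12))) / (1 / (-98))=-2695 / 117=-23.03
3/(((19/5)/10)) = 150/19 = 7.89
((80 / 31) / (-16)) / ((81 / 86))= -430 / 2511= -0.17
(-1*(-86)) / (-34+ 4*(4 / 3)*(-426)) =-43 / 1153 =-0.04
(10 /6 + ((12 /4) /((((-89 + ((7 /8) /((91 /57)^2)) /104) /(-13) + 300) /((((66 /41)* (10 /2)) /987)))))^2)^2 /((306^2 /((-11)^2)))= 15858394412598854256848996029221906281024870480128129 /4417933709428385045165573135299731582409940591055477924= 0.00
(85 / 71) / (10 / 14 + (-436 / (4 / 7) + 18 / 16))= -952 / 605275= -0.00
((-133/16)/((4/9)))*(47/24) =-36.63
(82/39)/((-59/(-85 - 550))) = 52070/2301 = 22.63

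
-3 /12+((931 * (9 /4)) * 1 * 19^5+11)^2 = 430447700600662609221 /16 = 26902981287541413076.31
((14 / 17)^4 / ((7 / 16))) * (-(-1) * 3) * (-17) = -263424 / 4913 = -53.62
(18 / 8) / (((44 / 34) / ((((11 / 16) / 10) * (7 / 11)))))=1071 / 14080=0.08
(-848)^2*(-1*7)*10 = -50337280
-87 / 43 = -2.02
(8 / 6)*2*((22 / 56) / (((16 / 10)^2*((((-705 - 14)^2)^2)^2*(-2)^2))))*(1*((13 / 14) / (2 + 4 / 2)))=3575 / 10750988924371072470376270848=0.00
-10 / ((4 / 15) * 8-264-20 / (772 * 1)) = 28950 / 758179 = 0.04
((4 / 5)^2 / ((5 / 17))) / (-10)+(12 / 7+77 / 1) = 343423 / 4375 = 78.50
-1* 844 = -844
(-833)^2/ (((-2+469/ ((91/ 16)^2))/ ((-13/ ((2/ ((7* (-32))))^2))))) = -66930512335232/ 7393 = -9053227693.12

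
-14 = -14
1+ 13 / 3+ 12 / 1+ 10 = 27.33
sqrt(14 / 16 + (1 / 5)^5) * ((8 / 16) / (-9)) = -sqrt(218830) / 9000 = -0.05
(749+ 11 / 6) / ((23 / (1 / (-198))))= -4505 / 27324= -0.16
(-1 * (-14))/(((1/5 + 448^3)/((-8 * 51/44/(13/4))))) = -9520/21429835141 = -0.00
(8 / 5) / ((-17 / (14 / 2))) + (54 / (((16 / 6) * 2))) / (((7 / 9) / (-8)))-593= -415192 / 595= -697.80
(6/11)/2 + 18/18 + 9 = 113/11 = 10.27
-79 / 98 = -0.81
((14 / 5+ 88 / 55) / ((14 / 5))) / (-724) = -11 / 5068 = -0.00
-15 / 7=-2.14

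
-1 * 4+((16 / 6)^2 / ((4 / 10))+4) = 160 / 9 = 17.78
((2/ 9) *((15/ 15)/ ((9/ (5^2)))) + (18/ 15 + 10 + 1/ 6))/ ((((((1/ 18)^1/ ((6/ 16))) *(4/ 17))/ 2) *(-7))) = -165019/ 1680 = -98.23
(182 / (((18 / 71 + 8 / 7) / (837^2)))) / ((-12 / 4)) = -10561544721 / 347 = -30436728.30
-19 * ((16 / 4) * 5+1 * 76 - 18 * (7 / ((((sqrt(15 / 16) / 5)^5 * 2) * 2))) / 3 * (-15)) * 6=-17024000 * sqrt(15) - 10944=-65944612.49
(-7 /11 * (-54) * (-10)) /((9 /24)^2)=-26880 /11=-2443.64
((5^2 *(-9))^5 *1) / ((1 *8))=-576650390625 / 8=-72081298828.12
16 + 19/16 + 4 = 339/16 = 21.19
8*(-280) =-2240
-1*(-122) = 122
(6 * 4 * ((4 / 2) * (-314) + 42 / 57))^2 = 81814305024 / 361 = 226632423.89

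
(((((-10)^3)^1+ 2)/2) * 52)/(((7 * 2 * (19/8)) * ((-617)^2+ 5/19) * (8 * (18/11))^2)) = -0.00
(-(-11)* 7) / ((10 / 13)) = 1001 / 10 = 100.10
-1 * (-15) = 15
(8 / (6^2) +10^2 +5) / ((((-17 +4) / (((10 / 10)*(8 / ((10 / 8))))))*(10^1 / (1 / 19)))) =-15152 / 55575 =-0.27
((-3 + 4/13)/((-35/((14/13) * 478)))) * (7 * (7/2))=970.14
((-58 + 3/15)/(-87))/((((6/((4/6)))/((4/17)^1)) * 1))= 68/3915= 0.02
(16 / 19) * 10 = 160 / 19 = 8.42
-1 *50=-50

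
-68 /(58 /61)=-71.52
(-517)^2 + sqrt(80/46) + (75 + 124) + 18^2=2 * sqrt(230)/23 + 267812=267813.32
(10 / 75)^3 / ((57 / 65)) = 104 / 38475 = 0.00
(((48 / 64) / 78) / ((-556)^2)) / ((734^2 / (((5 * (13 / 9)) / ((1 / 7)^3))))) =1715 / 11991518986752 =0.00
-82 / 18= -41 / 9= -4.56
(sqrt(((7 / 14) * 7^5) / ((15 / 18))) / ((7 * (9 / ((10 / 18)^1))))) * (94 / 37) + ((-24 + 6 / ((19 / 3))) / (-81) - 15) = -7549 / 513 + 658 * sqrt(105) / 2997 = -12.47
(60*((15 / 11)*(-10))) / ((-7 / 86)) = 774000 / 77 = 10051.95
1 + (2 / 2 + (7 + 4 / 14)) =65 / 7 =9.29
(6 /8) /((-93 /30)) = -15 /62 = -0.24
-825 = -825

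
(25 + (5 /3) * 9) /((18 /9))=20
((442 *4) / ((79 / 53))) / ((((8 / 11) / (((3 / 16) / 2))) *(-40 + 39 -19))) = -386529 / 50560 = -7.64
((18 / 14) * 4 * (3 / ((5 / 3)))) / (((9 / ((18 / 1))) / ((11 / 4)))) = 1782 / 35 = 50.91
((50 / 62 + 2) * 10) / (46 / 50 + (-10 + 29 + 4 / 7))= 76125 / 55583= 1.37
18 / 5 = 3.60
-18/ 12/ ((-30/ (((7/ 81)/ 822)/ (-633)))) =-7/ 842928120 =-0.00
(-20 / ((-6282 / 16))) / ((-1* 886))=-80 / 1391463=-0.00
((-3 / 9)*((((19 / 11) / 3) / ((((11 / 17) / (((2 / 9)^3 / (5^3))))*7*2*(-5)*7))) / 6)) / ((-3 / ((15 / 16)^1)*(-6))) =323 / 700203042000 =0.00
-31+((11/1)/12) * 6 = -25.50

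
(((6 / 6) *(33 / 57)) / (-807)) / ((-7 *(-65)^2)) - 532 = -241247888689 / 453473475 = -532.00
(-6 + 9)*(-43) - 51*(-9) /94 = -11667 /94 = -124.12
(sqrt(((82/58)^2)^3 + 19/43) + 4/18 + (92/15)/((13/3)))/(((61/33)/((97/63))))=3.78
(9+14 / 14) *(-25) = -250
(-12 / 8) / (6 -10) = 3 / 8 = 0.38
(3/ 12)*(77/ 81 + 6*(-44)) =-21307/ 324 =-65.76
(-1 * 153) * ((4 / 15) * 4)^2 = -4352 / 25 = -174.08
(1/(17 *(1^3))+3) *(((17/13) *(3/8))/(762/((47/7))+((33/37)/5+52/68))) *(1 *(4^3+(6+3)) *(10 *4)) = 161857425/4228708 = 38.28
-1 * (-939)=939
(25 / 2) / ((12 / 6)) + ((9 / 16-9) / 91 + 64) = 102149 / 1456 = 70.16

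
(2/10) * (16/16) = 1/5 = 0.20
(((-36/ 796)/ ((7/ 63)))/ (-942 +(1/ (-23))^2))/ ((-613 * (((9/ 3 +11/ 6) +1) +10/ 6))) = -28566/ 303940979395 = -0.00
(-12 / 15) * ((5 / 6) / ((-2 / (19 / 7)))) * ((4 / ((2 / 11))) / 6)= 209 / 63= 3.32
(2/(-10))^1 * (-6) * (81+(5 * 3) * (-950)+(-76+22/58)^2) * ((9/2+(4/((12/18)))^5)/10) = -33177047904/4205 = -7889904.38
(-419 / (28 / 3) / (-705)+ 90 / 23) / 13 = 601837 / 1967420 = 0.31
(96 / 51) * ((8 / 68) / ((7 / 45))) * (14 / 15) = 1.33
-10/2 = -5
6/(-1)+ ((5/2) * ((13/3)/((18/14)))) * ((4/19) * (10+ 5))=3524/171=20.61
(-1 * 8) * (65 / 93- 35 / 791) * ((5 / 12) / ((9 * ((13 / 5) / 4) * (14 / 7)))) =-688000 / 3688659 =-0.19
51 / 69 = 17 / 23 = 0.74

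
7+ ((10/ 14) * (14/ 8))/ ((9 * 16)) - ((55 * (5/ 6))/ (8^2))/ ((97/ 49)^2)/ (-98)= 151976957/ 21678336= 7.01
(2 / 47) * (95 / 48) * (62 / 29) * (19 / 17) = 55955 / 278052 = 0.20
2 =2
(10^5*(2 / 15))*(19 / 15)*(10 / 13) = 1520000 / 117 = 12991.45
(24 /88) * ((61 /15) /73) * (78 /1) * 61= 290238 /4015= 72.29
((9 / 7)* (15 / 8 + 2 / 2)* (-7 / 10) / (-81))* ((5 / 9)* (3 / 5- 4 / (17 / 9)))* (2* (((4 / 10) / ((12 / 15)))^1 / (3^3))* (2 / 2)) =-989 / 991440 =-0.00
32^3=32768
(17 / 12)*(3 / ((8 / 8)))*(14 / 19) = 3.13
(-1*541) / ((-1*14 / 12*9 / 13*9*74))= 7033 / 6993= 1.01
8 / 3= 2.67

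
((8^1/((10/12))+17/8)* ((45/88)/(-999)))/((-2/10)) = 2345/78144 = 0.03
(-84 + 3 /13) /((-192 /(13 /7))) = 363 /448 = 0.81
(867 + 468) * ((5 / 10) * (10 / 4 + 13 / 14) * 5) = 80100 / 7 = 11442.86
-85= -85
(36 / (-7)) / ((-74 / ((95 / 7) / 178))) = 855 / 161357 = 0.01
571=571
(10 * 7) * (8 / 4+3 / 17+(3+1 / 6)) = 19075 / 51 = 374.02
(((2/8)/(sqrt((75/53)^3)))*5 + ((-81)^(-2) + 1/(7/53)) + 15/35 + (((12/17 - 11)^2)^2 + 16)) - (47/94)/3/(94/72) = 53*sqrt(159)/900 + 289829357282144/25755120207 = 11254.01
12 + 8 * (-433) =-3452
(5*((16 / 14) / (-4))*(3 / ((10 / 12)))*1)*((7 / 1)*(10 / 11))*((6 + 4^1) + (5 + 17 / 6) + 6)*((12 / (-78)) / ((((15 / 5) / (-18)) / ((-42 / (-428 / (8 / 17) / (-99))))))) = 5987520 / 1819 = 3291.65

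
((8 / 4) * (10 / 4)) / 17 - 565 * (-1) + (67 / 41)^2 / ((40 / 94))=571.57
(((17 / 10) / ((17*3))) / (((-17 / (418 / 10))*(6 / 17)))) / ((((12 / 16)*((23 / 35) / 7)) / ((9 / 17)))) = -10241 / 5865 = -1.75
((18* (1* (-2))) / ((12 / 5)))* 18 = -270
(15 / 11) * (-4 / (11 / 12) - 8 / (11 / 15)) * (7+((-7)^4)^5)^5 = -8150880804254393713482728046268092256963184163496817207809473008020715678775341957775360 / 121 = -67362651274829700111427500000000000000000000000000000000000000000000000000000000000000.00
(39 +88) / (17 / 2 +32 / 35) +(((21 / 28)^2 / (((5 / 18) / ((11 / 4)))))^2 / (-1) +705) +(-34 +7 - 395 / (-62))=348750880251 / 522982400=666.85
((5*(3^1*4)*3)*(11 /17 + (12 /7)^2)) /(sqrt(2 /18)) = 1612980 /833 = 1936.35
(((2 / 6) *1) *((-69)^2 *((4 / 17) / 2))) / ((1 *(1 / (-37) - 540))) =-117438 / 339677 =-0.35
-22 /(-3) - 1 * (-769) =776.33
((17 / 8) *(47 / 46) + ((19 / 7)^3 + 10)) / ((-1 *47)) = -4060409 / 5932528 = -0.68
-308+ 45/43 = -13199/43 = -306.95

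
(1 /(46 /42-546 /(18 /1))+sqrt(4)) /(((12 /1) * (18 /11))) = 13277 /132624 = 0.10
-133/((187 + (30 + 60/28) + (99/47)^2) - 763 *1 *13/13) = 2056579/8341056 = 0.25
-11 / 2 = -5.50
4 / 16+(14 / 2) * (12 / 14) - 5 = 5 / 4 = 1.25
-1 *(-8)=8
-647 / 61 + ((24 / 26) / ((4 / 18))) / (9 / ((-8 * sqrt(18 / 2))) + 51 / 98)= 270607 / 15067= 17.96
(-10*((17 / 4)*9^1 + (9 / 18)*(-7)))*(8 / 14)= -1390 / 7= -198.57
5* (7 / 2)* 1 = 35 / 2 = 17.50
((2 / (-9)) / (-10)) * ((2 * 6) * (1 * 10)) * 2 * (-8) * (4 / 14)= -256 / 21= -12.19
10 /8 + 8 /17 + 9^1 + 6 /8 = 11.47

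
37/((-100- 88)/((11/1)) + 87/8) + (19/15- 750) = -6192197/8205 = -754.69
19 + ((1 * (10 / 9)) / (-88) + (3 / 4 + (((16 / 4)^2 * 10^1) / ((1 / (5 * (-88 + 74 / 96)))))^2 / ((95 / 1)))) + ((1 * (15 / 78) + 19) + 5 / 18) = 1253465242240 / 24453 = 51260182.48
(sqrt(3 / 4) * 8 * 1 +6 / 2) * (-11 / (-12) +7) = 95 / 4 +95 * sqrt(3) / 3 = 78.60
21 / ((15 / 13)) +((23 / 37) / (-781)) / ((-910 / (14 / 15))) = 512777288 / 28174575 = 18.20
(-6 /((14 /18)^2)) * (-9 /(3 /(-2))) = -2916 /49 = -59.51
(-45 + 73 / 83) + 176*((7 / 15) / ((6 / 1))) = -113662 / 3735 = -30.43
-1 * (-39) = 39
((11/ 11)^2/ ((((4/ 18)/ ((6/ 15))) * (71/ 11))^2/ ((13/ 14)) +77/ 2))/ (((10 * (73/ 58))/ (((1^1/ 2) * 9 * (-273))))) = -1296936927/ 695559695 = -1.86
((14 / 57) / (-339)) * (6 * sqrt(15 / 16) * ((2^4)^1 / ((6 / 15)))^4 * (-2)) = 35840000 * sqrt(15) / 6441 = 21550.65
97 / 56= 1.73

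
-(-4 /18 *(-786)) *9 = -1572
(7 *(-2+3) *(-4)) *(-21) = 588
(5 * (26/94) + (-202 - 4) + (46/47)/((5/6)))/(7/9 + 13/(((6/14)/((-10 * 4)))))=430281/2564555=0.17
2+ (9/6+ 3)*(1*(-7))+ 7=-45/2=-22.50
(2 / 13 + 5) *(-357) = -23919 / 13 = -1839.92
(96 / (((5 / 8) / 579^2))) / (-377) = -257465088 / 1885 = -136586.25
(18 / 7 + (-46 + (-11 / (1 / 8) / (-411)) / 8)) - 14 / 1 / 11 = -1413815 / 31647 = -44.67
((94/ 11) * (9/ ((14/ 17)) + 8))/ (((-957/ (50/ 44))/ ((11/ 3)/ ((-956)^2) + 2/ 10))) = -5887914425/ 153272550816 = -0.04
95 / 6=15.83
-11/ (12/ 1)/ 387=-11/ 4644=-0.00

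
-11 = -11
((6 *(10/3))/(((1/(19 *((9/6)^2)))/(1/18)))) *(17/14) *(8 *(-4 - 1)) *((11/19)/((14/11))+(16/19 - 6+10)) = -598825/49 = -12220.92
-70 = -70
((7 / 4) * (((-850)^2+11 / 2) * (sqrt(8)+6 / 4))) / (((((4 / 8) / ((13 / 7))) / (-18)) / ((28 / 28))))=-169066287 * sqrt(2) - 507198861 / 4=-365895551.27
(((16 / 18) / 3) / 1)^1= 8 / 27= 0.30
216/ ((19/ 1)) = 216/ 19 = 11.37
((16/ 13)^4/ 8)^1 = 8192/ 28561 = 0.29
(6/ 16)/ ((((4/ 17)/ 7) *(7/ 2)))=51/ 16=3.19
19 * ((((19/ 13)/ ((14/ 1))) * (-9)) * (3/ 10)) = -9747/ 1820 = -5.36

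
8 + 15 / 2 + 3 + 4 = 45 / 2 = 22.50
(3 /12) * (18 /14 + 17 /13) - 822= -74743 /91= -821.35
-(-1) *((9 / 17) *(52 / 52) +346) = 5891 / 17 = 346.53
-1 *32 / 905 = -32 / 905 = -0.04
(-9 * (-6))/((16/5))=135/8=16.88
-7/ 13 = -0.54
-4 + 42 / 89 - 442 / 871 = -24064 / 5963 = -4.04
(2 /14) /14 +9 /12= 149 /196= 0.76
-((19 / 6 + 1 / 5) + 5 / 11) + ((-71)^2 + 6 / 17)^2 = 2423851024541 / 95370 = 25415235.66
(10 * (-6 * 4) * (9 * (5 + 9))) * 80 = -2419200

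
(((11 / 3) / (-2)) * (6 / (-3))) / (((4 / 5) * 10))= 0.46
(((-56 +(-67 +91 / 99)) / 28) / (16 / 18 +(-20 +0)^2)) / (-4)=6043 / 2222528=0.00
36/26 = 18/13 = 1.38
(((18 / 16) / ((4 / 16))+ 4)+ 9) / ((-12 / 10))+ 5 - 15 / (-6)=-85 / 12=-7.08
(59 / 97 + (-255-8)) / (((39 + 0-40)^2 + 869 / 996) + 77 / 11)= -25350192 / 857189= -29.57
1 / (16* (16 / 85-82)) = -85 / 111264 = -0.00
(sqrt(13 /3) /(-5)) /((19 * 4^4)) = -sqrt(39) /72960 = -0.00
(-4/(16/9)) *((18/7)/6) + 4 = 85/28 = 3.04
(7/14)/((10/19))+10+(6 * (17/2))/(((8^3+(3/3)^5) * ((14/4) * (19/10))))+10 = 9536117/454860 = 20.96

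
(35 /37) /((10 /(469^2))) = 1539727 /74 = 20807.12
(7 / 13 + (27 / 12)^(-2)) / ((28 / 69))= 17825 / 9828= 1.81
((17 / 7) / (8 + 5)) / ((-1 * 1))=-17 / 91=-0.19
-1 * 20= -20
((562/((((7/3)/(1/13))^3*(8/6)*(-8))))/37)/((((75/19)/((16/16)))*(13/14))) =-144153/10356218600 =-0.00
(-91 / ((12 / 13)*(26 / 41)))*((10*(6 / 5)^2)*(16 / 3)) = -59696 / 5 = -11939.20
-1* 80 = -80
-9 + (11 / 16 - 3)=-181 / 16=-11.31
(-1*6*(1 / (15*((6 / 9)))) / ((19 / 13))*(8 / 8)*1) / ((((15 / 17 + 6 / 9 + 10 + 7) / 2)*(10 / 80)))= -15912 / 44935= -0.35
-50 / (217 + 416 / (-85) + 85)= -2125 / 12627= -0.17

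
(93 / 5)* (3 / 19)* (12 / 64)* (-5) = -2.75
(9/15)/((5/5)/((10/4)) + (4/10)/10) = 15/11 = 1.36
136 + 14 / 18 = 1231 / 9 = 136.78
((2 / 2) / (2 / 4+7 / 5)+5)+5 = 200 / 19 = 10.53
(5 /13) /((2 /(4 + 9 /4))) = 125 /104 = 1.20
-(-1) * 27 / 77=0.35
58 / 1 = 58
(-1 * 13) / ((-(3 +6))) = 1.44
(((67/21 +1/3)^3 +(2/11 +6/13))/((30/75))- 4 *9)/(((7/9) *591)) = 0.16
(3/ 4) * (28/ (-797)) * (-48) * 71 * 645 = 46161360/ 797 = 57918.90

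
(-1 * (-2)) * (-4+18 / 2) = 10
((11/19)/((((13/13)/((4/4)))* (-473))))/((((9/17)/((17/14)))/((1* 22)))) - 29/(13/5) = -7504622/669123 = -11.22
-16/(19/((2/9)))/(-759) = 0.00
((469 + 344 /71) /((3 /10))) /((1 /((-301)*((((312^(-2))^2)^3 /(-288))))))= 50632715 /26097398895750785044209355437637632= 0.00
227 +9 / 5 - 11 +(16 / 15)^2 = 49261 / 225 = 218.94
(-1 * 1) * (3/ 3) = -1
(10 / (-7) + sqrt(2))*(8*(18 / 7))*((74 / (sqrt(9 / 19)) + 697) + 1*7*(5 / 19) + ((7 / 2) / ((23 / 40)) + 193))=48*(-10 + 7*sqrt(2))*(32338*sqrt(19) + 1177185) / 21413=-296.97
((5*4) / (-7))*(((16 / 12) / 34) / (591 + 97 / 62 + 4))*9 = -2480 / 1467151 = -0.00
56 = 56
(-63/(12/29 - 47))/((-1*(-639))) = 0.00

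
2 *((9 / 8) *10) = 45 / 2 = 22.50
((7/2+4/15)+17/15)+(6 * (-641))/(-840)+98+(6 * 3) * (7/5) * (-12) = -27289/140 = -194.92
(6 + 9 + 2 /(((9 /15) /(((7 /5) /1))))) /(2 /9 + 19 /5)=885 /181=4.89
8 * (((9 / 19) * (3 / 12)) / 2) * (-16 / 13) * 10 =-1440 / 247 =-5.83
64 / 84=16 / 21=0.76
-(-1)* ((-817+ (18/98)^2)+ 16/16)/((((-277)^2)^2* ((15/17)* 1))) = -2220353/14135501997841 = -0.00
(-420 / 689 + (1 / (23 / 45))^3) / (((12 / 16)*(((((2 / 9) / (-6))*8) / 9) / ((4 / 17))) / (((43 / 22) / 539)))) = -200881972755 / 844954068959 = -0.24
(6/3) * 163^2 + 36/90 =53138.40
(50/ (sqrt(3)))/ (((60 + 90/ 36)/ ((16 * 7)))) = 448 * sqrt(3)/ 15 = 51.73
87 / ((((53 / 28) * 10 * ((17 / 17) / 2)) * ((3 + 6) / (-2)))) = -1624 / 795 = -2.04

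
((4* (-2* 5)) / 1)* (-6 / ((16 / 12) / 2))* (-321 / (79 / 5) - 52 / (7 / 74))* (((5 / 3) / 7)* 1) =-189136200 / 3871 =-48859.78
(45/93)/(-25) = -3/155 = -0.02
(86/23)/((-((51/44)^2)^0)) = -86/23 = -3.74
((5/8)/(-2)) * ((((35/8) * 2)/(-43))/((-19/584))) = -12775/6536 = -1.95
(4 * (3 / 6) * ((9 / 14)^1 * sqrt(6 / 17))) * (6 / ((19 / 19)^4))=54 * sqrt(102) / 119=4.58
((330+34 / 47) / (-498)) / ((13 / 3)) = -7772 / 50713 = -0.15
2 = 2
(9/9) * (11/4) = 11/4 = 2.75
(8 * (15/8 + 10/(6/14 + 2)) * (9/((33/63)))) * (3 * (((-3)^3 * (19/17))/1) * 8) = -1896478920/3179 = -596564.62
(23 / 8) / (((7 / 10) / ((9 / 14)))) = 1035 / 392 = 2.64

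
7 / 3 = 2.33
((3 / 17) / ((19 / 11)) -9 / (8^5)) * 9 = 9705933 / 10584064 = 0.92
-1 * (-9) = 9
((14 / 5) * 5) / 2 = 7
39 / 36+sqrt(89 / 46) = 2.47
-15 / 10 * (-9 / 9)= 3 / 2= 1.50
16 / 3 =5.33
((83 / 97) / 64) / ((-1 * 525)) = -0.00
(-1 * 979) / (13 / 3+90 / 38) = -55803 / 382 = -146.08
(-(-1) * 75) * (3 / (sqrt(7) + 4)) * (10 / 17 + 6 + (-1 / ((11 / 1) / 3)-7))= -12800 / 187 + 3200 * sqrt(7) / 187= -23.17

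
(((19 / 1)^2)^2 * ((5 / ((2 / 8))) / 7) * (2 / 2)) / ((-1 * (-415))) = 521284 / 581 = 897.22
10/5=2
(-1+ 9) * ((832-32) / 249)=6400 / 249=25.70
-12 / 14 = -6 / 7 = -0.86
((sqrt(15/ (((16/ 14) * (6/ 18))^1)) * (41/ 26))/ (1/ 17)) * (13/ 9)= 697 * sqrt(70)/ 24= 242.98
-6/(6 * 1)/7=-1/7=-0.14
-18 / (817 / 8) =-144 / 817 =-0.18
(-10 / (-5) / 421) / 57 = 2 / 23997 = 0.00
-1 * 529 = -529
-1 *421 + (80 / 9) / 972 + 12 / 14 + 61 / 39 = -83302468 / 199017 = -418.57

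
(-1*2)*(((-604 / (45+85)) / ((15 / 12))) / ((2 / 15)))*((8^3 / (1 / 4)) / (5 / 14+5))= 34635776 / 1625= 21314.32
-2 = -2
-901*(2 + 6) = -7208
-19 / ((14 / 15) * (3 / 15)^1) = -1425 / 14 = -101.79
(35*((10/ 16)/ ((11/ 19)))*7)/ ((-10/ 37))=-172235/ 176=-978.61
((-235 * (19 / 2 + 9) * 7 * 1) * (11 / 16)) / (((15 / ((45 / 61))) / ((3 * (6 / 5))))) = -3615381 / 976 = -3704.28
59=59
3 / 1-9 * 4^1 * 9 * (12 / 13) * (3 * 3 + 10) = -73833 / 13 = -5679.46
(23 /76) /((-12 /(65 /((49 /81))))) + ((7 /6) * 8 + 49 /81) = 8721715 /1206576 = 7.23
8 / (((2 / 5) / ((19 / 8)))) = 95 / 2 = 47.50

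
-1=-1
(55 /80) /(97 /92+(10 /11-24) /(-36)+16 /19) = 475893 /1756732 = 0.27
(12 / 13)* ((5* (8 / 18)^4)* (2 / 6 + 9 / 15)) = 14336 / 85293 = 0.17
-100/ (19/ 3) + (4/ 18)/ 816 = -1101581/ 69768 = -15.79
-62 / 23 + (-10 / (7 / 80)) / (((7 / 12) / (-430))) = 84242.20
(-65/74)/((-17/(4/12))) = 65/3774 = 0.02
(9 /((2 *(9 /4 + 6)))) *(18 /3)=36 /11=3.27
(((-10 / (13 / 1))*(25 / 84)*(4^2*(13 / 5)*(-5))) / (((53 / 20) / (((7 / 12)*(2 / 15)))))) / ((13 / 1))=2000 / 18603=0.11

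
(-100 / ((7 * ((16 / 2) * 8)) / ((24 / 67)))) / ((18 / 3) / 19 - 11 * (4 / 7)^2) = 0.02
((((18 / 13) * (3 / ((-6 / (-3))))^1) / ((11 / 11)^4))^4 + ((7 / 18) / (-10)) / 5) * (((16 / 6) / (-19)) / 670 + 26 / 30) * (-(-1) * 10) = 527340961219 / 3272233770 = 161.16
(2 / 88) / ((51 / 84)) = 7 / 187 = 0.04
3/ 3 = 1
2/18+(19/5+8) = 536/45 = 11.91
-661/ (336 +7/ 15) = -9915/ 5047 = -1.96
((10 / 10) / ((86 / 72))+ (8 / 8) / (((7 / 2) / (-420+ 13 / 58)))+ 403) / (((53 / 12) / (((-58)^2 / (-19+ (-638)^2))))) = 7231904 / 13612725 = 0.53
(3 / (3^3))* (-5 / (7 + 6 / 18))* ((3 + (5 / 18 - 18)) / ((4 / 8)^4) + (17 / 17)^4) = 10555 / 594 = 17.77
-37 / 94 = -0.39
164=164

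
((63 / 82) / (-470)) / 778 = -63 / 29984120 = -0.00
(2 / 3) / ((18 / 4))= 4 / 27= 0.15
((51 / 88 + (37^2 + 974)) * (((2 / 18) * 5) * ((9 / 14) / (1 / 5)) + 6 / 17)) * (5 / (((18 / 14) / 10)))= 291593375 / 1496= 194915.36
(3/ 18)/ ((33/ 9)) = 1/ 22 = 0.05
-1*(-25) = 25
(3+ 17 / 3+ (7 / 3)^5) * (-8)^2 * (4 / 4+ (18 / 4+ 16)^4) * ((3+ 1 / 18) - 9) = -11436998965814 / 2187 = -5229537707.28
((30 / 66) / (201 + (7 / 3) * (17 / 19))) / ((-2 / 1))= -285 / 254672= -0.00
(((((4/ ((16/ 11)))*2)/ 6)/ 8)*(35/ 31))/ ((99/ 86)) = 1505/ 13392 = 0.11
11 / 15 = 0.73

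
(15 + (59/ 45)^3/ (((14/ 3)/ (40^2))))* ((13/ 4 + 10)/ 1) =355084259/ 34020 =10437.51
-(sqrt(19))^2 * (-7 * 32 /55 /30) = 2128 /825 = 2.58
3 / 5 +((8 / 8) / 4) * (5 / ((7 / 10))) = 167 / 70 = 2.39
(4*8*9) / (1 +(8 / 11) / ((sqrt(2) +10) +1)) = 25344*sqrt(2) / 16399 +4425696 / 16399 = 272.06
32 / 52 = 8 / 13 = 0.62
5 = 5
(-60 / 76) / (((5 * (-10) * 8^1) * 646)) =0.00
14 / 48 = 7 / 24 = 0.29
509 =509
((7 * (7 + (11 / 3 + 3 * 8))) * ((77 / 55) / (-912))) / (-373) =637 / 637830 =0.00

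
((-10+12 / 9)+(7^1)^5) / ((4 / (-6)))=-50395 / 2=-25197.50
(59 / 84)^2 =3481 / 7056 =0.49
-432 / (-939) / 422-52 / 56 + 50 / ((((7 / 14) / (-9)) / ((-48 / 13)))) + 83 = 40929303795 / 12019826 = 3405.15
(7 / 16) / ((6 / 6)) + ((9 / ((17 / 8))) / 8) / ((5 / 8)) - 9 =-7.72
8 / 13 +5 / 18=209 / 234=0.89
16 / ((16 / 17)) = 17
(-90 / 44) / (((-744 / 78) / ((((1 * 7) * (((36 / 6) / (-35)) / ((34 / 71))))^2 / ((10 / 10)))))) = 5308173 / 3941960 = 1.35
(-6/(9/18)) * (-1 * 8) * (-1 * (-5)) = 480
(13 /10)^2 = 169 /100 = 1.69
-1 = -1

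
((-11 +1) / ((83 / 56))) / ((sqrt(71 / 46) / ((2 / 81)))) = -0.13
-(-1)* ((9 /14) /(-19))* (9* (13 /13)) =-0.30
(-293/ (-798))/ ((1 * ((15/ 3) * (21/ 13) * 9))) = 3809/ 754110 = 0.01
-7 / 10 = -0.70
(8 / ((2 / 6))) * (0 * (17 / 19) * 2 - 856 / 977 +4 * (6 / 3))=167040 / 977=170.97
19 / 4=4.75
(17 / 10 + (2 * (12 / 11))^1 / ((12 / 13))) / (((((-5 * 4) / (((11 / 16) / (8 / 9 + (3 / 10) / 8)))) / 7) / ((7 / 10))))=-197127 / 266800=-0.74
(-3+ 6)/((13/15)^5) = 2278125/371293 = 6.14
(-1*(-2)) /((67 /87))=174 /67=2.60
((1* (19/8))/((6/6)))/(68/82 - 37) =-779/11864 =-0.07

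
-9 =-9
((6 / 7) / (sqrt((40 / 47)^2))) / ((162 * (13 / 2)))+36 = 1769087 / 49140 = 36.00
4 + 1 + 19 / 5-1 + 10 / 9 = 401 / 45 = 8.91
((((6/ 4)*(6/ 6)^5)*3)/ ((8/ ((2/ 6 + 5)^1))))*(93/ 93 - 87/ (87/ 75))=-222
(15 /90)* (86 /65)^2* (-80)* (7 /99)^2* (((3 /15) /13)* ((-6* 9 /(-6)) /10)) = -1449616 /897199875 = -0.00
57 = 57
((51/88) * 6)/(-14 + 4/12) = -459/1804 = -0.25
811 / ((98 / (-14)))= -811 / 7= -115.86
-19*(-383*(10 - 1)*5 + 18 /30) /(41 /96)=157177728 /205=766720.62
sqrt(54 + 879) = sqrt(933) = 30.55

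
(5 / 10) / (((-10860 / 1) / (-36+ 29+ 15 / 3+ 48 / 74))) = 5 / 80364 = 0.00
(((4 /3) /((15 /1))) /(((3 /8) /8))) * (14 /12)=2.21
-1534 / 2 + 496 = -271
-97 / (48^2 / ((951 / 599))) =-30749 / 460032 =-0.07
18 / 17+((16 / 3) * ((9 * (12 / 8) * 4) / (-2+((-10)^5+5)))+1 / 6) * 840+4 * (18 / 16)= 486659873 / 3399898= 143.14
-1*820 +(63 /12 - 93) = -3631 /4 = -907.75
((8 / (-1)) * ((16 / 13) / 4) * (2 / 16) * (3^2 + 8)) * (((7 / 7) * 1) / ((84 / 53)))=-901 / 273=-3.30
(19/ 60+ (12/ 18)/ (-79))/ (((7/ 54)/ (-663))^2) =156057105087/ 19355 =8062883.24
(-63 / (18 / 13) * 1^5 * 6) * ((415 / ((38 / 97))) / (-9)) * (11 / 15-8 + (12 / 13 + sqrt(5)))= -69713609 / 342 + 3663205 * sqrt(5) / 114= -131988.55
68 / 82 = 34 / 41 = 0.83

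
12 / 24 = 1 / 2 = 0.50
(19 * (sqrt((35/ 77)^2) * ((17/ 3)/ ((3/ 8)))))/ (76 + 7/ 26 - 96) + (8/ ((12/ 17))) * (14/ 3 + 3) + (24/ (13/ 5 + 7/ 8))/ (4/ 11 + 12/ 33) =33354146/ 371547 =89.77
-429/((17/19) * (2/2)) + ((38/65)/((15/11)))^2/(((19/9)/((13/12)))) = -198641542/414375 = -479.38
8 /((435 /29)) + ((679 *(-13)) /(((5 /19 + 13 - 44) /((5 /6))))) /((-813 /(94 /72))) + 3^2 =4691395657 /512775360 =9.15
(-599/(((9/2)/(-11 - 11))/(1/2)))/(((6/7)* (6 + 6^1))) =142.35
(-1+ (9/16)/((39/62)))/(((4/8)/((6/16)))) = -33/416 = -0.08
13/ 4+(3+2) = 33/ 4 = 8.25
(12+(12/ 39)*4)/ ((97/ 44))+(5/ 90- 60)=-1224395/ 22698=-53.94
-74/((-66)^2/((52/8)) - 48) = -481/4044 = -0.12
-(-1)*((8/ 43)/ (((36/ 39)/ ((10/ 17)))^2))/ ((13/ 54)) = 3900/ 12427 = 0.31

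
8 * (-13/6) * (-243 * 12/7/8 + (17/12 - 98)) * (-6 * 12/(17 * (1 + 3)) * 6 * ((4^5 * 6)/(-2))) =5984169984/119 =50287142.72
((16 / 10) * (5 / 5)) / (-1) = -1.60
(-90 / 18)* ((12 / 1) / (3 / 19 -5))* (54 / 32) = 7695 / 368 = 20.91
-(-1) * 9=9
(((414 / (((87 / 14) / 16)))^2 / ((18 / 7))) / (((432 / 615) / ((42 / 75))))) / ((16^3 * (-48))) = -52075289 / 29064960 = -1.79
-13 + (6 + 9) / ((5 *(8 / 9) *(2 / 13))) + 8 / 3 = 557 / 48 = 11.60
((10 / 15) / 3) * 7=14 / 9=1.56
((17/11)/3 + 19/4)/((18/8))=695/297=2.34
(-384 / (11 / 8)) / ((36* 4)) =-64 / 33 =-1.94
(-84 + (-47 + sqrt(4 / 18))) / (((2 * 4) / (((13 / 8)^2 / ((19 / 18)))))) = -199251 / 4864 + 507 * sqrt(2) / 4864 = -40.82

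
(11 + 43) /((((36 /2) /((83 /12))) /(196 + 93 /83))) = 16361 /4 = 4090.25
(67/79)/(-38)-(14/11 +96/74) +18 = 18825291/1221814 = 15.41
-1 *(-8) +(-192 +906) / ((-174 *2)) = 345 / 58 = 5.95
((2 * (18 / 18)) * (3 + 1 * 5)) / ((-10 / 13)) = -20.80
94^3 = 830584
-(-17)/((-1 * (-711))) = 17/711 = 0.02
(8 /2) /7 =4 /7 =0.57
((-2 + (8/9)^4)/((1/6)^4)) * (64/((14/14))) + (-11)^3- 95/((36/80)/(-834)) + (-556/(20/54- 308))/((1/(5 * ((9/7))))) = 142794022885/2354751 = 60640.82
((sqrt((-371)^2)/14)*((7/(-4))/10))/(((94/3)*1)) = -1113/7520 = -0.15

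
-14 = -14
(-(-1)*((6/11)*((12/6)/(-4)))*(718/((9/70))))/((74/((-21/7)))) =25130/407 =61.74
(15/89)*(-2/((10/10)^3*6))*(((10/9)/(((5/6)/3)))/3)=-20/267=-0.07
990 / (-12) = -165 / 2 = -82.50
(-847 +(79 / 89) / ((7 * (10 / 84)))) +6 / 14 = -2633752 / 3115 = -845.51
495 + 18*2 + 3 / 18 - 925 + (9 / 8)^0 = -2357 / 6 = -392.83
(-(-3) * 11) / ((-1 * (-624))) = 11 / 208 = 0.05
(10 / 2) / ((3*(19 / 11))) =55 / 57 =0.96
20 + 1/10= 201/10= 20.10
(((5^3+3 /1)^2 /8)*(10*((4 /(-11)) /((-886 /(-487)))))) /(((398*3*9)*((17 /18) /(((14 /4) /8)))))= -8727040 /49456077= -0.18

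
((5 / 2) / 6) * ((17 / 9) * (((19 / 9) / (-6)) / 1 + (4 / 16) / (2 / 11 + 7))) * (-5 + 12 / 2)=-229925 / 921456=-0.25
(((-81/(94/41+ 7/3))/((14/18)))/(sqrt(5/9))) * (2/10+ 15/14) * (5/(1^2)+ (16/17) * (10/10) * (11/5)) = -14388594489 * sqrt(5)/118494250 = -271.52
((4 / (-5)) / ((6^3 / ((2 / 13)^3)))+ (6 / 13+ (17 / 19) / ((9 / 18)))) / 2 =6342532 / 5635305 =1.13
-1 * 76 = -76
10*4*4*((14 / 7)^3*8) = 10240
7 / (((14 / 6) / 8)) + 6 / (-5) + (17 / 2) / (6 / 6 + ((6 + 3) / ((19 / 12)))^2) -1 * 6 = 410177 / 24050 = 17.06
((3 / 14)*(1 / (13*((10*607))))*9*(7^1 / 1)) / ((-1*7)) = -27 / 1104740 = -0.00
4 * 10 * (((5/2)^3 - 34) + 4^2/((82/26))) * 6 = -130890/41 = -3192.44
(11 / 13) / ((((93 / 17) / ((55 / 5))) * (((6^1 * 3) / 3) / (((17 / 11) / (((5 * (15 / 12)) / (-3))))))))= -0.21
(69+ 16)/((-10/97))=-1649/2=-824.50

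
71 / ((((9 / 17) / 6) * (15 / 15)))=2414 / 3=804.67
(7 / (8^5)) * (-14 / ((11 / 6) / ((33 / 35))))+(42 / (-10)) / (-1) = 171969 / 40960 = 4.20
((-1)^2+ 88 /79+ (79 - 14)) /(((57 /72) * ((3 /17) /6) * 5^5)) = 4326432 /4690625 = 0.92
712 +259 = 971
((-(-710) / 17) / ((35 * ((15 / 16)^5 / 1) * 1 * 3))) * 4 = 595591168 / 271096875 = 2.20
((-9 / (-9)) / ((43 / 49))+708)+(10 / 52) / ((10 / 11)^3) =709.40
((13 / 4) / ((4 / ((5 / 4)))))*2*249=16185 / 32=505.78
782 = 782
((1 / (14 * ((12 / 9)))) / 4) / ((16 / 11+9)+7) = 11 / 14336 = 0.00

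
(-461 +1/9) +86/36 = -917/2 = -458.50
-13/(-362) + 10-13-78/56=-22081/5068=-4.36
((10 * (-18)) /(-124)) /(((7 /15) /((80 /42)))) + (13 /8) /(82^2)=484147747 /81710048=5.93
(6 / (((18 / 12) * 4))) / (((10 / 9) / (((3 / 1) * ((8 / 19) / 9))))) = 12 / 95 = 0.13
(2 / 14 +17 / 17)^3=512 / 343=1.49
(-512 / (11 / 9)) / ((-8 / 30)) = 17280 / 11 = 1570.91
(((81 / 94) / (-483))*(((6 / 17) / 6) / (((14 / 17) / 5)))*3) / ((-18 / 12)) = 0.00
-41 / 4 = -10.25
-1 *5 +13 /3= -2 /3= -0.67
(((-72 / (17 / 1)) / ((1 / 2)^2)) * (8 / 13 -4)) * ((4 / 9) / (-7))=-5632 / 1547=-3.64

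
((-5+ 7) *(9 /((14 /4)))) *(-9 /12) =-27 /7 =-3.86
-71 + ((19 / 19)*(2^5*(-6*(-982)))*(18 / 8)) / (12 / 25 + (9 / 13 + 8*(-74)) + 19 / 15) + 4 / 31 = -7042527167 / 8909741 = -790.43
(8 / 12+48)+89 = 413 / 3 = 137.67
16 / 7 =2.29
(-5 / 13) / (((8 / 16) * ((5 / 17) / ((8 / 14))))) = -136 / 91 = -1.49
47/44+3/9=185/132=1.40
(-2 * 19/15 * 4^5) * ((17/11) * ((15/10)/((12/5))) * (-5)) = 413440/33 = 12528.48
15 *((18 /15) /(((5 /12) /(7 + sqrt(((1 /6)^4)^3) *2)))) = 163297 /540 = 302.40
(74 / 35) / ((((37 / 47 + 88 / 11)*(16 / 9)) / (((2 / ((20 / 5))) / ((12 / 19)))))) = 99123 / 925120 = 0.11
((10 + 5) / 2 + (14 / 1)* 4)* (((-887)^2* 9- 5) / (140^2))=224819083 / 9800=22940.72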